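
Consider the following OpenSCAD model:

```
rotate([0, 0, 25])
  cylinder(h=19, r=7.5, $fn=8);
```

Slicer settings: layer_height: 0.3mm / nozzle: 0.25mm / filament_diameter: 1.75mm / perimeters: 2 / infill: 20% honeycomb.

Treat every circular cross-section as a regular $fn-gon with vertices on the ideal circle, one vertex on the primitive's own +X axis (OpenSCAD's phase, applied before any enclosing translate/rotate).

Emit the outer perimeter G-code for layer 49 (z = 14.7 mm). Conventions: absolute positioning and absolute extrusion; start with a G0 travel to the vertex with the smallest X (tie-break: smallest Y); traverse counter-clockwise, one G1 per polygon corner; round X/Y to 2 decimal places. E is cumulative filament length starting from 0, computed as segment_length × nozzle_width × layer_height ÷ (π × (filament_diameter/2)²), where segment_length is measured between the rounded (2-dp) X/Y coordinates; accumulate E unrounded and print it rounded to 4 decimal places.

G0 X-7.05 Y2.57 Z14.70
G1 X-6.80 Y-3.17 E0.1792
G1 X-2.57 Y-7.05 E0.3581
G1 X3.17 Y-6.80 E0.5373
G1 X7.05 Y-2.57 E0.7163
G1 X6.80 Y3.17 E0.8954
G1 X2.57 Y7.05 E1.0744
G1 X-3.17 Y6.80 E1.2535
G1 X-7.05 Y2.57 E1.4325

At z = 14.7 mm: the cylinder: section is a regular 8-gon, circumradius r=7.5; (whole slice rotated 25° about Z — lengths, areas and connectivity unchanged). The outline is a single polygon with 8 vertices. Extrusion per mm of travel: 0.25 × 0.3 / (π × 0.875²) = 0.031181. Accumulating E over each segment gives final E = 1.4325.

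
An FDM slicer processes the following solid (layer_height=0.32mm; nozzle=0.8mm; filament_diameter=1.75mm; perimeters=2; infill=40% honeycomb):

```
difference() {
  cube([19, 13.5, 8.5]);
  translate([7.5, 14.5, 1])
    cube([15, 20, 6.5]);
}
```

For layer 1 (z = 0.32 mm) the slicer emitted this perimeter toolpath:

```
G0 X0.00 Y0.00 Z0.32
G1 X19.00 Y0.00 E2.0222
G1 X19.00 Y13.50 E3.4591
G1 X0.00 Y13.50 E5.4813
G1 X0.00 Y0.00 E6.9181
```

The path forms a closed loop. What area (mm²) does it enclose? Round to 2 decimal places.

Apply the shoelace formula to the sequence of (X, Y) vertices; enclosed area = 256.50 mm².

256.50 mm²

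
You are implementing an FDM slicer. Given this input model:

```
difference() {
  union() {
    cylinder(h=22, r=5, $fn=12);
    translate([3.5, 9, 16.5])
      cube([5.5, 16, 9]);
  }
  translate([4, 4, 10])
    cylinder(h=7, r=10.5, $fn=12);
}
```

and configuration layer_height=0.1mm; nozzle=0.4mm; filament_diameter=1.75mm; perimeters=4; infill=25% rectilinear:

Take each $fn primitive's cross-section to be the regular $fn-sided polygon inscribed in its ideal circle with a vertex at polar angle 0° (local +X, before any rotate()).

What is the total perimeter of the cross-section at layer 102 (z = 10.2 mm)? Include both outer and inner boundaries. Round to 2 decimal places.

At z = 10.2 mm: the cylinder: section is a regular 12-gon, circumradius r=5 (perimeter = 2·12·5.000·sin(180°/12) = 31.06 mm); the cube at (3.5, 9) is absent (z outside [16.5, 25.5]); Combining (union): only the r=5 cylinder is present, so the union is just that shape — boundary = 31.06 mm; the cylinder at (4, 4): section is a regular 12-gon, circumradius r=10.5 (perimeter = 2·12·10.500·sin(180°/12) = 65.22 mm); Taking the first minus the rest: starting from that combined region, the r=10.5 cylinder at (4, 4) partially overlaps it — only the 73.90 mm² overlap (of its 330.75 mm²) is removed, clipping the outline — boundary = 7.75 mm. Overall, the cross-section is a single solid region. Total boundary length (outer) = 7.75 mm.

7.75 mm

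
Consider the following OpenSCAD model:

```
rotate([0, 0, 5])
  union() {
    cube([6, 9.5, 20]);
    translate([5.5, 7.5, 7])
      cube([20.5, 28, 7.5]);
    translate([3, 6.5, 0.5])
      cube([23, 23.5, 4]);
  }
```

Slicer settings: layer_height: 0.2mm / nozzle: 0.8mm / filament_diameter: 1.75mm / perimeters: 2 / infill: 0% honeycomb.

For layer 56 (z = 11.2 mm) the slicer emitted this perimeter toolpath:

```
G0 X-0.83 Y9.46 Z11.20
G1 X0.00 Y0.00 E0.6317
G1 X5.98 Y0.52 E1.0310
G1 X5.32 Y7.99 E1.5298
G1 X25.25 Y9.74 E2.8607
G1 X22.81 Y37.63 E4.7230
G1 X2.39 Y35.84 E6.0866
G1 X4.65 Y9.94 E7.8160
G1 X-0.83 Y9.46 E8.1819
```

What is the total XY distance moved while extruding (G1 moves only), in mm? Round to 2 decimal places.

Sum the Euclidean lengths of each G1 segment: total = 123.00 mm.

123.00 mm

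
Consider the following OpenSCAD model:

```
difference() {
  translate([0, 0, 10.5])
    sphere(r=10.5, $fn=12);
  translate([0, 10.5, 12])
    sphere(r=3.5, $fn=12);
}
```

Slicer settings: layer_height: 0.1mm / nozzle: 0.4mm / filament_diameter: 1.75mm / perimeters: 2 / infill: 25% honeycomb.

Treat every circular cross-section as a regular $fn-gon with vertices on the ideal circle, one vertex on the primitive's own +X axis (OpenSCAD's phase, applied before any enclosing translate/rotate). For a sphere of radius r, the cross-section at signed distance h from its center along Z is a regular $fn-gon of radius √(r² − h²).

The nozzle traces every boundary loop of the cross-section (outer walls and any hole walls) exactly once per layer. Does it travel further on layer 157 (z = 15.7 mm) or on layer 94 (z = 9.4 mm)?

Layer 157 (z = 15.7): the sphere: section is a regular 12-gon, circumradius = √(r²−h²) = √(10.5²−5.2²) = 9.122 (perimeter = 2·12·9.122·sin(180°/12) = 56.66 mm); the sphere at (0, 10.5) is absent (|z−center|=3.700 > r=3.5); Taking the first minus the rest: none of the subtracted shapes is present at this height, so the r=10.5 sphere is unchanged — boundary = 56.66 mm. So its perimeter = 56.66 mm. Layer 94 (z = 9.4): the r=10.5 sphere contributes a regular 12-gon of circumradius √(10.5²−1.1²) = 10.442 (perimeter = 2·12·10.442·sin(180°/12) = 64.86 mm); the r=3.5 sphere at (0, 10.5) contributes a regular 12-gon of circumradius √(3.5²−2.6²) = 2.343 (perimeter = 2·12·2.343·sin(180°/12) = 14.55 mm); After the difference (first − rest): starting from the r=10.5 sphere, the r=3.5 sphere at (0, 10.5) partially overlaps it — only the 6.61 mm² overlap (of its 16.47 mm²) is removed, clipping the outline — boundary = 66.32 mm. So its perimeter = 66.32 mm. Layer 94 is larger (66.32 vs 56.66 mm).

layer 94 (z = 9.4 mm)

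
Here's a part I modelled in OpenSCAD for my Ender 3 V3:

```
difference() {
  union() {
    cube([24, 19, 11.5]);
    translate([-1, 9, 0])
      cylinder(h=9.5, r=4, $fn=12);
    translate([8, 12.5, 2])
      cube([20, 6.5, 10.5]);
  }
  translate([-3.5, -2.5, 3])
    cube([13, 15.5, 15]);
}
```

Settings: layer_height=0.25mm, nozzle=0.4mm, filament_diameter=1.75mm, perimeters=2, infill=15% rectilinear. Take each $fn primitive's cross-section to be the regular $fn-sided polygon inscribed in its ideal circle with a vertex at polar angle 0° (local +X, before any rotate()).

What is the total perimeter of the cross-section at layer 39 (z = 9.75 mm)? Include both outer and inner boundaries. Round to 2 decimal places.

94.00 mm

At z = 9.75 mm: the cube is present — its section is the full 24×19 rectangle (perimeter 86.00 mm); the cylinder at (-1, 9) does not reach this height (z outside [0, 9.5]); the 20×6.5 cube at (8, 12.5) contributes its full rectangle (perimeter 53.00 mm); Merging all regions: the regions partially overlap (shared area 104.00 mm²), so the edge portions inside another operand are dropped and the merged outline is re-measured after clipping — boundary = 94.00 mm; the cube at (-3.5, -2.5) is present — its section is the full 13×15.5 rectangle (perimeter 57.00 mm); After the difference (first − rest): starting from the result so far, the 13×15.5 cube at (-3.5, -2.5) partially overlaps it — only the 123.50 mm² overlap (of its 201.50 mm²) is removed, clipping the outline — boundary = 94.00 mm. Overall, the cross-section is a single solid region. Total boundary length (outer) = 94.00 mm.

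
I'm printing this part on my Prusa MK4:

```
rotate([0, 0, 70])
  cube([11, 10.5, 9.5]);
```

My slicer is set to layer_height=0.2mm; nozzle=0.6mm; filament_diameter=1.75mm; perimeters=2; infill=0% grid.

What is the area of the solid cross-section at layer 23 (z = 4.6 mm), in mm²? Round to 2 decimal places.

At z = 4.6 mm: the cube is present — its section is the full 11×10.5 rectangle (area 115.50 mm²); (rotated 70° about Z; rotation is an isometry so areas/perimeters/island counts are preserved). Overall, the cross-section is a single solid region. Net area = 115.50 mm².

115.50 mm²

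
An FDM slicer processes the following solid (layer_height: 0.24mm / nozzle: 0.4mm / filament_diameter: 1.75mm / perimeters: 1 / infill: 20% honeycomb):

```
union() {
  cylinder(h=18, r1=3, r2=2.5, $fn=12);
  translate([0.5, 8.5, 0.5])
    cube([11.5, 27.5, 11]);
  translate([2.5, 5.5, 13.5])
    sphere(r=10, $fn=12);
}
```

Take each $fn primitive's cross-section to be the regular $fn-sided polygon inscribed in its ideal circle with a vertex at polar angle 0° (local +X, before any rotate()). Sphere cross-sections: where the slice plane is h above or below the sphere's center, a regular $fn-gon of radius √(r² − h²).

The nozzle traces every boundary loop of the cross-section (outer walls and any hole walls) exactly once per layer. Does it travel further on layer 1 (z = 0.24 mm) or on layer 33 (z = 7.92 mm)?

Layer 1 (z = 0.24): the cone: at t=0.013 of its height the radius interpolates to r₁+(r₂−r₁)t = 2.993, giving a regular 12-gon of that circumradius (perimeter = 2·12·2.993·sin(180°/12) = 18.59 mm); the cube at (0.5, 8.5) is absent (z outside [0.5, 11.5]); the sphere at (2.5, 5.5) is absent (|z−center|=13.260 > r=10); Combining (union): only the cone is present, so the union is just that shape — boundary = 18.59 mm. So its perimeter = 18.59 mm. Layer 33 (z = 7.92): the cone: at t=0.440 of its height the radius interpolates to r₁+(r₂−r₁)t = 2.780, giving a regular 12-gon of that circumradius (perimeter = 2·12·2.780·sin(180°/12) = 17.27 mm); the cube at (0.5, 8.5) (footprint 11.5×27.5) is included at this height (perimeter 78.00 mm); the r=10 sphere at (2.5, 5.5) slices to a regular 12-gon of circumradius 8.298 (√(r²−h²) with h=5.58 from center) (perimeter = 2·12·8.298·sin(180°/12) = 51.55 mm); Merging all regions: the regions partially overlap (shared area 59.37 mm²), so the edge portions inside another operand are dropped and the merged outline is re-measured after clipping — boundary = 103.95 mm. So its perimeter = 103.95 mm. Layer 33 is larger (103.95 vs 18.59 mm).

layer 33 (z = 7.92 mm)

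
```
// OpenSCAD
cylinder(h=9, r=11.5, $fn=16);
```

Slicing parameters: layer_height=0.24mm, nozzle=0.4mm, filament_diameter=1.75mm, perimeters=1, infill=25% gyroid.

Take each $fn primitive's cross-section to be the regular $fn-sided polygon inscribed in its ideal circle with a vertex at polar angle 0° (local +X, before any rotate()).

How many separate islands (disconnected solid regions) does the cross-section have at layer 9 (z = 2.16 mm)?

1

At z = 2.16 mm: the r=11.5 cylinder contributes a regular 16-gon of circumradius 11.5. Overall, the cross-section is a single solid region. Island count = 1.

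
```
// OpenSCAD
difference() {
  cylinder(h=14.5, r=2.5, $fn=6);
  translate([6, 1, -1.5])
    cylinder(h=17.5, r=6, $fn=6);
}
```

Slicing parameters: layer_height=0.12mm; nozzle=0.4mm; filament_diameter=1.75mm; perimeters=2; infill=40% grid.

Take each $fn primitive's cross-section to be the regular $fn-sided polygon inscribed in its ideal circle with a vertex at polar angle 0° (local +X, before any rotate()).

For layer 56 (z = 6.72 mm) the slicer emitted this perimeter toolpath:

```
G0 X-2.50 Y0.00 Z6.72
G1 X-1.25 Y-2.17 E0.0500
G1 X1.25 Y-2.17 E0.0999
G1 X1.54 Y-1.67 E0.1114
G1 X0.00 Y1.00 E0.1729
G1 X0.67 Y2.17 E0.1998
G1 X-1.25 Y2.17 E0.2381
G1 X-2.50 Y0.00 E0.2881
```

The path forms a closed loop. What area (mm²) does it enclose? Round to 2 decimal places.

Apply the shoelace formula to the sequence of (X, Y) vertices; enclosed area = 11.28 mm².

11.28 mm²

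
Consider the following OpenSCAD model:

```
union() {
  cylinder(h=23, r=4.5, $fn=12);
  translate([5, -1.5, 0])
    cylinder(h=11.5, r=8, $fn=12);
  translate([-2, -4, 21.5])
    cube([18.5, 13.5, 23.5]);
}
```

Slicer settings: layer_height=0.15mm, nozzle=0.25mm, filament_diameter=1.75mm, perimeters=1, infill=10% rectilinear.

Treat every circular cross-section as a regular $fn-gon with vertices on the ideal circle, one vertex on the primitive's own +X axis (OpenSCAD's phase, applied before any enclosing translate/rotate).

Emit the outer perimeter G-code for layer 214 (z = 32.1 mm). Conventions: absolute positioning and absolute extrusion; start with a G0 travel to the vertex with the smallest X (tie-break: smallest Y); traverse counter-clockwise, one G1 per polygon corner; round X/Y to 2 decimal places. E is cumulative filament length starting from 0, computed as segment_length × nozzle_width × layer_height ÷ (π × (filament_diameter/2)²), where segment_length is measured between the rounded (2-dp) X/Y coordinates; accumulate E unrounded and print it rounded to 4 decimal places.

At z = 32.1 mm: the cylinder does not reach this height (z outside [0, 23]); the cylinder at (5, -1.5) is not intersected at this z (z outside [0, 11.5]); the cube at (-2, -4) (footprint 18.5×13.5) is included at this height; Merging all regions: only the 18.5×13.5 cube at (-2, -4) is present, so the union is just that shape — 1 connected region. The outline is a single polygon with 4 vertices. Extrusion per mm of travel: 0.25 × 0.15 / (π × 0.875²) = 0.015591. Accumulating E over each segment gives final E = 0.9978.

G0 X-2.00 Y-4.00 Z32.10
G1 X16.50 Y-4.00 E0.2884
G1 X16.50 Y9.50 E0.4989
G1 X-2.00 Y9.50 E0.7873
G1 X-2.00 Y-4.00 E0.9978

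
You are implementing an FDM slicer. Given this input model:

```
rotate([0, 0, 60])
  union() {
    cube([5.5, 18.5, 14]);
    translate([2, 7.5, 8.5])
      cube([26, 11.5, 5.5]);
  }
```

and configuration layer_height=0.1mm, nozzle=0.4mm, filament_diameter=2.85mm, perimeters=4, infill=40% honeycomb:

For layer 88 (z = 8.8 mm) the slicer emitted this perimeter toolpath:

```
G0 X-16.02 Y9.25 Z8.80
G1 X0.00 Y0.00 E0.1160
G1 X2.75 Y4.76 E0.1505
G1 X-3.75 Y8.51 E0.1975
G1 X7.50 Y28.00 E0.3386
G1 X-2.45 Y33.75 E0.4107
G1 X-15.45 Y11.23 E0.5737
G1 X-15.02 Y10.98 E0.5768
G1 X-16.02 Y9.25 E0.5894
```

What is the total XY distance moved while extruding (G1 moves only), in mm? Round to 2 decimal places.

Sum the Euclidean lengths of each G1 segment: total = 93.99 mm.

93.99 mm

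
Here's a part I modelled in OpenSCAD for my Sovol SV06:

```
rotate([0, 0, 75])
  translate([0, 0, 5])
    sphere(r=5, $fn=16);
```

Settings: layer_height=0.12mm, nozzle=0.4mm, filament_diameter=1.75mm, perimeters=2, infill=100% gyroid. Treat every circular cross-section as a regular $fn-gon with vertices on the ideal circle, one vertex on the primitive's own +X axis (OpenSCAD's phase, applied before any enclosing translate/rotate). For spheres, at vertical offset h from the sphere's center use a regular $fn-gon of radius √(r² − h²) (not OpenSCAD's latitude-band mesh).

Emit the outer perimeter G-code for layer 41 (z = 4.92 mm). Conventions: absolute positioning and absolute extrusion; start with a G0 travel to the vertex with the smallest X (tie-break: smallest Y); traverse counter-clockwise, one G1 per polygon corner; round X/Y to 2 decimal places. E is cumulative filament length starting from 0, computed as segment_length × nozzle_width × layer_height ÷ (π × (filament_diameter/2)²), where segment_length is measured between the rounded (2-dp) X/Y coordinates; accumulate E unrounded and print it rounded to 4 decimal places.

G0 X-4.96 Y-0.65 Z4.92
G1 X-4.33 Y-2.50 E0.0390
G1 X-3.04 Y-3.97 E0.0780
G1 X-1.29 Y-4.83 E0.1169
G1 X0.65 Y-4.96 E0.1557
G1 X2.50 Y-4.33 E0.1947
G1 X3.97 Y-3.04 E0.2338
G1 X4.83 Y-1.29 E0.2727
G1 X4.96 Y0.65 E0.3115
G1 X4.33 Y2.50 E0.3505
G1 X3.04 Y3.97 E0.3895
G1 X1.29 Y4.83 E0.4284
G1 X-0.65 Y4.96 E0.4672
G1 X-2.50 Y4.33 E0.5062
G1 X-3.97 Y3.04 E0.5453
G1 X-4.83 Y1.29 E0.5842
G1 X-4.96 Y-0.65 E0.6230

At z = 4.92 mm: the sphere: section is a regular 16-gon, circumradius = √(r²−h²) = √(5²−0.08²) = 4.999; (whole slice rotated 75° about Z — lengths, areas and connectivity unchanged). The outline is a single polygon with 16 vertices. Extrusion per mm of travel: 0.4 × 0.12 / (π × 0.875²) = 0.019956. Accumulating E over each segment gives final E = 0.6230.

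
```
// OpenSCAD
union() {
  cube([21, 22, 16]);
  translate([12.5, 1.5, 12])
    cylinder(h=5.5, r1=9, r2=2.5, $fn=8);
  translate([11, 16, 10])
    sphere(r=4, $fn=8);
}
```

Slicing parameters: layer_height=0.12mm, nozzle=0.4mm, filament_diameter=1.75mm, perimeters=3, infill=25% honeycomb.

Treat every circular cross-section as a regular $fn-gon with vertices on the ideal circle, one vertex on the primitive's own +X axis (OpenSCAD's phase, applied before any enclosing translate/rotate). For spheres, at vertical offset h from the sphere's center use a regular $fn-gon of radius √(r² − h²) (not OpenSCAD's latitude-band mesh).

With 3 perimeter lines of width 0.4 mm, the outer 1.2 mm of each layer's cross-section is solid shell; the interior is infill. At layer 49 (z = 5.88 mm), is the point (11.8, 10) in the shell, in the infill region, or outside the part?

At z = 5.88 mm: the cube is present — its section is the full 21×22 rectangle; the cone at (12.5, 1.5) is not intersected at this z (z outside [12, 17.5]); the sphere at (11, 16) does not reach this height (|z−center|=4.120 > r=4); Merging all regions: only the 21×22 cube is present, so the union is just that shape — 1 connected region. Overall, the cross-section is a single solid region. The nearest boundary edge runs (21.00, 0.00)→(21.00, 22.00); distance from the point to it = 9.20 mm. The point is inside the cross-section and 9.20 mm from the nearest boundary — more than the 1.2 mm shell width (3 × 0.4), so it's in the infill interior.

infill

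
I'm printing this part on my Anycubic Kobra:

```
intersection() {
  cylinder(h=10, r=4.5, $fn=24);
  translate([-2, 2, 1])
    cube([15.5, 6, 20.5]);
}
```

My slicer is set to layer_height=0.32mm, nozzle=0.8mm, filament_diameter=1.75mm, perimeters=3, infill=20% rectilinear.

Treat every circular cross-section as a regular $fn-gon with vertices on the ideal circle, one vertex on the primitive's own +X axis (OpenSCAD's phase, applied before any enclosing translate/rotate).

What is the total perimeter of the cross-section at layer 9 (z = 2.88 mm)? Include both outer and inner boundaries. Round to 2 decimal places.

At z = 2.88 mm: the r=4.5 cylinder gives a regular 24-gon of circumradius 4.5 (constant along its height) (perimeter = 2·24·4.500·sin(180°/24) = 28.19 mm); the cube at (-2, 2) is present — its section is the full 15.5×6 rectangle (perimeter 43.00 mm); Keeping only the common overlap: the 15.5×6 cube at (-2, 2) partially overlaps the r=4.5 cylinder; clipping to the common part keeps 11.72 mm² — boundary = 15.05 mm. Overall, the cross-section is a single solid region. Total boundary length (outer) = 15.05 mm.

15.05 mm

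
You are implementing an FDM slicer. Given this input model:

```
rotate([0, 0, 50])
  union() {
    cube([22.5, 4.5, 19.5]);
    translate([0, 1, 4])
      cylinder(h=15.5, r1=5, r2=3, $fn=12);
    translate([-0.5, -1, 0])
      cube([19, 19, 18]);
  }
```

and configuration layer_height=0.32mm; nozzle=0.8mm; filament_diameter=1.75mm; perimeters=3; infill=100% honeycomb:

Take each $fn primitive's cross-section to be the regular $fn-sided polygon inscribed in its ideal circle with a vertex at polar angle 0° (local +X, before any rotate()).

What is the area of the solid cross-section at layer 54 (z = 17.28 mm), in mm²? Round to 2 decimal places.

394.70 mm²

At z = 17.28 mm: the 22.5×4.5 cube contributes its full rectangle (area 101.25 mm²); the cone at (0, 1) (r1=5→r2=3) has section circumradius 3.286 here — a regular 12-gon (area = (12/2)·3.286²·sin(360°/12) = 32.40 mm²); the cube at (-0.5, -1) is present — its section is the full 19×19 rectangle (area 361.00 mm²); Combining (union): the regions partially overlap — summed areas 494.65 mm² minus the doubly-counted overlap 99.95 mm² gives 394.70 mm² — area = 394.70 mm²; (whole slice rotated 50° about Z — lengths, areas and connectivity unchanged). Overall, the cross-section is a single solid region. Net area = 394.70 mm².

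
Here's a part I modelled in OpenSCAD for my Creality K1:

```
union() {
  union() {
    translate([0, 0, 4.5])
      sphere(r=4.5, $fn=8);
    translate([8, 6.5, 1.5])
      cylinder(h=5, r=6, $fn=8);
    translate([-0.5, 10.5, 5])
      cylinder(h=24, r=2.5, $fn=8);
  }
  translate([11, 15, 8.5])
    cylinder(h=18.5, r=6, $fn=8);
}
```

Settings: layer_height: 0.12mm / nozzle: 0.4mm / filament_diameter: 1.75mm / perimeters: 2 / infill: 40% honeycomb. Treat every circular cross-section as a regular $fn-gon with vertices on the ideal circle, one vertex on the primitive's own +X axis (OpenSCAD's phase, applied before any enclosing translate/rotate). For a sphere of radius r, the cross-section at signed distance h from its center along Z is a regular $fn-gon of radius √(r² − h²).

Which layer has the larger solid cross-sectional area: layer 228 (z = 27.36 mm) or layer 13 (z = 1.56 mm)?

layer 13 (z = 1.56 mm)

Layer 228 (z = 27.36): the sphere does not reach this height (|z−center|=22.860 > r=4.5); the cylinder at (8, 6.5) does not reach this height (z outside [1.5, 6.5]); the r=2.5 cylinder at (-0.5, 10.5) gives a regular 8-gon of circumradius 2.5 (constant along its height) (area = (8/2)·2.500²·sin(360°/8) = 17.68 mm²); Taking the union: only the r=2.5 cylinder at (-0.5, 10.5) is present, so the union is just that shape — area = 17.68 mm²; the cylinder at (11, 15) does not reach this height (z outside [8.5, 27]); Taking the union: only the result so far is present, so the union is just that shape — area = 17.68 mm². So its area = 17.68 mm². Layer 13 (z = 1.56): the r=4.5 sphere slices to a regular 8-gon of circumradius 3.407 (√(r²−h²) with h=2.94 from center) (area = (8/2)·3.407²·sin(360°/8) = 32.83 mm²); the r=6 cylinder at (8, 6.5) gives a regular 8-gon of circumradius 6 (constant along its height) (area = (8/2)·6.000²·sin(360°/8) = 101.82 mm²); the cylinder at (-0.5, 10.5) is absent (z outside [5, 29]); Combining (union): the 2 present regions are separate (no shared area or edge), so areas and boundary lengths simply add and each stays a separate island — area = 134.65 mm²; the cylinder at (11, 15) is absent (z outside [8.5, 27]); Taking the union: only the result so far is present, so the union is just that shape — area = 134.65 mm². So its area = 134.65 mm². Layer 13 is larger (134.65 vs 17.68 mm²).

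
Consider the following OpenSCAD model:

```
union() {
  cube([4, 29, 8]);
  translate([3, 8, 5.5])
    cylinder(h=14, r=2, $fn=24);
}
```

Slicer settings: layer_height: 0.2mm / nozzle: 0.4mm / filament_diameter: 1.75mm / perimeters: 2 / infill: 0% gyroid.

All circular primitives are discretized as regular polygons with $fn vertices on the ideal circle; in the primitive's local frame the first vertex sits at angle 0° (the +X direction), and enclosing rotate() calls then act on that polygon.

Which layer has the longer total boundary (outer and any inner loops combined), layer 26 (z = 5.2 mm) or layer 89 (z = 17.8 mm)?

layer 26 (z = 5.2 mm)

Layer 26 (z = 5.2): the 4×29 cube contributes its full rectangle (perimeter 66.00 mm); the cylinder at (3, 8) is absent (z outside [5.5, 19.5]); Merging all regions: only the 4×29 cube is present, so the union is just that shape — boundary = 66.00 mm. So its perimeter = 66.00 mm. Layer 89 (z = 17.8): the cube does not reach this height (z outside [0, 8]); the r=2 cylinder at (3, 8) gives a regular 24-gon of circumradius 2 (constant along its height) (perimeter = 2·24·2.000·sin(180°/24) = 12.53 mm); Combining (union): only the r=2 cylinder at (3, 8) is present, so the union is just that shape — boundary = 12.53 mm. So its perimeter = 12.53 mm. Layer 26 is larger (66.00 vs 12.53 mm).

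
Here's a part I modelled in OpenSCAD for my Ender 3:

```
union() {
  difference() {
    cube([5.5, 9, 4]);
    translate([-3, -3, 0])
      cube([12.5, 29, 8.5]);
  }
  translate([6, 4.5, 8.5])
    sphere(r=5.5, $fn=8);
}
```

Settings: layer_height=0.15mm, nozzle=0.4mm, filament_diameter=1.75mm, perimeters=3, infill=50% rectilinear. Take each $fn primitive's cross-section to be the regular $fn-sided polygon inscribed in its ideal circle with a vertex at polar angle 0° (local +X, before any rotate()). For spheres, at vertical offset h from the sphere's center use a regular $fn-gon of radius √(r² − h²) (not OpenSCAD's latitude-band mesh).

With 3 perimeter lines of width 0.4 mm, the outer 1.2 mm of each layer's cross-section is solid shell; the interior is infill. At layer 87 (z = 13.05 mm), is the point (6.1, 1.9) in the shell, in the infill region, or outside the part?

At z = 13.05 mm: the cube is absent (z outside [0, 4]); the cube at (-3, -3) does not reach this height (z outside [0, 8.5]); After the difference (first − rest): the first operand is absent here, so nothing remains; the r=5.5 sphere at (6, 4.5) slices to a regular 8-gon of circumradius 3.090 (√(r²−h²) with h=4.55 from center); Taking the union: only the r=5.5 sphere at (6, 4.5) is present, so the union is just that shape — 1 connected region. Overall, the cross-section is a single solid region. The nearest boundary edge runs (6.00, 1.41)→(8.18, 2.32); distance from the point to it = 0.41 mm. The point is inside the cross-section, 0.41 mm from the nearest boundary — within the 1.2 mm shell band (3 × 0.4).

shell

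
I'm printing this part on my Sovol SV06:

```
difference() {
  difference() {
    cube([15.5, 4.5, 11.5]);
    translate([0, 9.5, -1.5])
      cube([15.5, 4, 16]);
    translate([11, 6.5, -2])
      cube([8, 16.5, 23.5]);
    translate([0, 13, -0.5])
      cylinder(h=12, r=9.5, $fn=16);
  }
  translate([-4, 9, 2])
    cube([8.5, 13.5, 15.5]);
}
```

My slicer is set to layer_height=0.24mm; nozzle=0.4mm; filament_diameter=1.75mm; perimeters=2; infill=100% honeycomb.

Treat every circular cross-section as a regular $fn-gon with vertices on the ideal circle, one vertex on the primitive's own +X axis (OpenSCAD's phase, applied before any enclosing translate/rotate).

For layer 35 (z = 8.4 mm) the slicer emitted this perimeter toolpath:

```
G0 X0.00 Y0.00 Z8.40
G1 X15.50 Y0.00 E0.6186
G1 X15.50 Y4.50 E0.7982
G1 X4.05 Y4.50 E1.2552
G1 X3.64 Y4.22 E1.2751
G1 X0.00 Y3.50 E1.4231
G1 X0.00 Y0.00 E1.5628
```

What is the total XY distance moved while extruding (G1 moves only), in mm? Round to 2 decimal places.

39.16 mm

Sum the Euclidean lengths of each G1 segment: total = 39.16 mm.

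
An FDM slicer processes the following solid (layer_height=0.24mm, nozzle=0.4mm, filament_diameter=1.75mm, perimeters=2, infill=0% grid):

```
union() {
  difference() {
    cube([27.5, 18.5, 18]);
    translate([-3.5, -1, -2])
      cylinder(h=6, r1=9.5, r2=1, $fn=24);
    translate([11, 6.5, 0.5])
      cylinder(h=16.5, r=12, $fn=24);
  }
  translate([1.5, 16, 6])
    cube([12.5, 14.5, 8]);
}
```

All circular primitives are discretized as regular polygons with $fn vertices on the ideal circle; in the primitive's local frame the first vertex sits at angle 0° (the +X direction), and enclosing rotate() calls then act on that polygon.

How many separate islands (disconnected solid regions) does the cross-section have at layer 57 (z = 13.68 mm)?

At z = 13.68 mm: the 27.5×18.5 cube contributes its full rectangle; the cone at (-3.5, -1) is absent (z outside [-2, 4]); the cylinder at (11, 6.5): section is a regular 24-gon, circumradius r=12; Taking the first minus the rest: starting from the 27.5×18.5 cube, the r=12 cylinder at (11, 6.5) partially overlaps it — only the 364.93 mm² overlap (of its 447.24 mm²) is removed, clipping the outline — 3 connected regions; the cube at (1.5, 16) is present — its section is the full 12.5×14.5 rectangle; Merging all regions: the regions partially overlap (shared area 12.38 mm²), so overlapping operands fuse into one piece — 2 connected regions. Overall, the cross-section has 2 separate islands. Island count = 2.

2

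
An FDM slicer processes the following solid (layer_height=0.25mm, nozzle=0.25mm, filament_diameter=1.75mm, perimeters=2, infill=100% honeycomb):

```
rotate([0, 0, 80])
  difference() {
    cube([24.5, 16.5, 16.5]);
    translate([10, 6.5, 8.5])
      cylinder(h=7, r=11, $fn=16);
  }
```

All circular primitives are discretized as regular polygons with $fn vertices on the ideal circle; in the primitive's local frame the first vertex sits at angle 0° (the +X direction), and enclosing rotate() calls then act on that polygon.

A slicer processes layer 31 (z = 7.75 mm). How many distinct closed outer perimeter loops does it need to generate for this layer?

At z = 7.75 mm: the 24.5×16.5 cube contributes its full rectangle; the cylinder at (10, 6.5) is absent (z outside [8.5, 15.5]); After the difference (first − rest): none of the subtracted shapes is present at this height, so the 24.5×16.5 cube is unchanged — 1 connected region; (whole slice rotated 80° about Z — lengths, areas and connectivity unchanged). The result has 1 disconnected region.

1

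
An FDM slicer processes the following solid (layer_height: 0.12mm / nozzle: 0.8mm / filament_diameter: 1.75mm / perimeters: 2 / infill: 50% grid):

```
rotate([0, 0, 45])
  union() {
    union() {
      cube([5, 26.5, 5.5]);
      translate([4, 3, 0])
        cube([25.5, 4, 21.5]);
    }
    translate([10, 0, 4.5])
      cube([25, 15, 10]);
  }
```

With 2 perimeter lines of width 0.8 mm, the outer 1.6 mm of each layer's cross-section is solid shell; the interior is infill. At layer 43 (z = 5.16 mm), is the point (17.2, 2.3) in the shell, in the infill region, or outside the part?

outside

At z = 5.16 mm: the 5×26.5 cube contributes its full rectangle; the cube at (4, 3) (footprint 25.5×4) is included at this height; Taking the union: the regions partially overlap (shared area 4.00 mm²), so overlapping operands fuse into one piece — 1 connected region; the 25×15 cube at (10, 0) contributes its full rectangle; Merging all regions: the regions partially overlap (shared area 78.00 mm²), so overlapping operands fuse into one piece — 1 connected region; (rotated 45° about Z; rotation is an isometry so areas/perimeters/island counts are preserved). Overall, the cross-section is a single solid region. Undo the 45° rotation: the query point maps to (13.789, -10.536) in the un-rotated model frame. The nearest boundary edge runs (35.00, 0.00)→(10.00, 0.00); distance from the point to it = 10.54 mm. The point is not inside any of the regions above, so it lies outside the cross-section (10.54 mm from the nearest boundary).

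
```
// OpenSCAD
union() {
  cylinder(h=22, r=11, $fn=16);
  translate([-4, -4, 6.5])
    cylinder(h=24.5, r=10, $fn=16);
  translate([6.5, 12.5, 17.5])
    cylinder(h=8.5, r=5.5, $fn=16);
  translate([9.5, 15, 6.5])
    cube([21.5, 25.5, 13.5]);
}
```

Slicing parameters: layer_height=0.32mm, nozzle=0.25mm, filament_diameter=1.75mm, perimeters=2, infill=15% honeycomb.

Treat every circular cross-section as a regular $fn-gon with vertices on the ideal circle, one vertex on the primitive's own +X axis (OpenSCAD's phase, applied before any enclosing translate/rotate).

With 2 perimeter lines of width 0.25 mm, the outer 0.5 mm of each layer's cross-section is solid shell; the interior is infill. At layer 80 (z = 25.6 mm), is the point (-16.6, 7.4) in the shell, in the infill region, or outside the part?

At z = 25.6 mm: the cylinder does not reach this height (z outside [0, 22]); the cylinder at (-4, -4): section is a regular 16-gon, circumradius r=10; the r=5.5 cylinder at (6.5, 12.5) gives a regular 16-gon of circumradius 5.5 (constant along its height); the cube at (9.5, 15) is not intersected at this z (z outside [6.5, 20]); Merging all regions: the 2 present regions are separate (no shared area or edge), so areas and boundary lengths simply add and each stays a separate island — 2 connected regions. Overall, the cross-section has 2 separate islands. The nearest boundary edge runs (-13.24, -0.17)→(-11.07, 3.07); distance from the point to it = 7.02 mm. The point is not inside any of the regions above, so it lies outside the cross-section (7.02 mm from the nearest boundary).

outside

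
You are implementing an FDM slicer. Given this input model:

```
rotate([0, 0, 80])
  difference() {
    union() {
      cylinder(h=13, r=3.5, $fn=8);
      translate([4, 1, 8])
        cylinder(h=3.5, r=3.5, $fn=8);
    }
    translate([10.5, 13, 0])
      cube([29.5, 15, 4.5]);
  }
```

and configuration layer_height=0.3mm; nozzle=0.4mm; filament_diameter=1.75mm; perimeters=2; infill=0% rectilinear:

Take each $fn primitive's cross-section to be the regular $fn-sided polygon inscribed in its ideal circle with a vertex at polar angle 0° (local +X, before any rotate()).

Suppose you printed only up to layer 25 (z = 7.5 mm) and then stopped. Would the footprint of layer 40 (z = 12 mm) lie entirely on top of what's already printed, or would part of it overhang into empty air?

entirely on top

Compare the two slices. At z = 7.5: the r=3.5 cylinder contributes a regular 8-gon of circumradius 3.5 (area = (8/2)·3.500²·sin(360°/8) = 34.65 mm²); the cylinder at (4, 1) is absent (z outside [8, 11.5]); Taking the union: only the r=3.5 cylinder is present, so the union is just that shape — area = 34.65 mm²; the cube at (10.5, 13) is not intersected at this z (z outside [0, 4.5]); Subtracting the remaining from the first: none of the subtracted shapes is present at this height, so that combined region is unchanged — area = 34.65 mm²; (rotated 80° about Z; rotation is an isometry so areas/perimeters/island counts are preserved). At z = 12: the r=3.5 cylinder gives a regular 8-gon of circumradius 3.5 (constant along its height) (area = (8/2)·3.500²·sin(360°/8) = 34.65 mm²); the cylinder at (4, 1) does not reach this height (z outside [8, 11.5]); Taking the union: only the r=3.5 cylinder is present, so the union is just that shape — area = 34.65 mm²; the cube at (10.5, 13) is not intersected at this z (z outside [0, 4.5]); After the difference (first − rest): none of the subtracted shapes is present at this height, so that combined region is unchanged — area = 34.65 mm²; (rotated 80° about Z; rotation is an isometry so areas/perimeters/island counts are preserved). Checking containment: the cross-section at z = 12 is a subset of the cross-section at z = 7.5.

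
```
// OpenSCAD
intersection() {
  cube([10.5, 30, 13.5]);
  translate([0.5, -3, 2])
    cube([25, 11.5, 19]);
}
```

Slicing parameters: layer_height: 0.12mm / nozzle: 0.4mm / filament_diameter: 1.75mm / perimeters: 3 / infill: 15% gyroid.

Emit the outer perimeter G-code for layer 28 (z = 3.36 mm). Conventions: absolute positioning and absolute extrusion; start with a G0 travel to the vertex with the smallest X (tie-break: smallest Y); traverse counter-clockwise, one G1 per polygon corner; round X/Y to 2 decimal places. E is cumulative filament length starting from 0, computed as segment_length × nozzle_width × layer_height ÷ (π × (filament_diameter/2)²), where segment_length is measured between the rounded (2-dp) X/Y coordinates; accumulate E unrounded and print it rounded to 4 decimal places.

At z = 3.36 mm: the cube is present — its section is the full 10.5×30 rectangle; the cube at (0.5, -3) (footprint 25×11.5) is included at this height; Taking the intersection: the 25×11.5 cube at (0.5, -3) partially overlaps the 10.5×30 cube; clipping to the common part keeps 85.00 mm² — 1 connected region. The outline is a single polygon with 4 vertices. Extrusion per mm of travel: 0.4 × 0.12 / (π × 0.875²) = 0.019956. Accumulating E over each segment gives final E = 0.7384.

G0 X0.50 Y0.00 Z3.36
G1 X10.50 Y0.00 E0.1996
G1 X10.50 Y8.50 E0.3692
G1 X0.50 Y8.50 E0.5687
G1 X0.50 Y0.00 E0.7384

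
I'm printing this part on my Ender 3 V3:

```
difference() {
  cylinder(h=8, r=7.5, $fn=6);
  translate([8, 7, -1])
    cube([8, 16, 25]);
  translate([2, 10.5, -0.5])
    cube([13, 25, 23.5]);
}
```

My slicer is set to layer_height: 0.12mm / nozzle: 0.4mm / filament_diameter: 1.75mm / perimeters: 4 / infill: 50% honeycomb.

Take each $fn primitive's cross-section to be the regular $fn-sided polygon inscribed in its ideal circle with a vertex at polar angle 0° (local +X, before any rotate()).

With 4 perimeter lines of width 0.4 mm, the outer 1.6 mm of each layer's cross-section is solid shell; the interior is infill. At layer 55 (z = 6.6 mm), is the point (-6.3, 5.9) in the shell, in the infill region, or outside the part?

outside

At z = 6.6 mm: the r=7.5 cylinder contributes a regular 6-gon of circumradius 7.5; the cube at (8, 7) (footprint 8×16) is included at this height; the cube at (2, 10.5) (footprint 13×25) is included at this height; Taking the first minus the rest: starting from the r=7.5 cylinder, the 8×16 cube at (8, 7) misses the remaining region (no effect); the 13×25 cube at (2, 10.5) misses the remaining region (no effect) — 1 connected region. Overall, the cross-section is a single solid region. The nearest boundary edge runs (-7.50, 0.00)→(-3.75, 6.50); distance from the point to it = 1.91 mm. The point is not inside any of the regions above, so it lies outside the cross-section (1.91 mm from the nearest boundary).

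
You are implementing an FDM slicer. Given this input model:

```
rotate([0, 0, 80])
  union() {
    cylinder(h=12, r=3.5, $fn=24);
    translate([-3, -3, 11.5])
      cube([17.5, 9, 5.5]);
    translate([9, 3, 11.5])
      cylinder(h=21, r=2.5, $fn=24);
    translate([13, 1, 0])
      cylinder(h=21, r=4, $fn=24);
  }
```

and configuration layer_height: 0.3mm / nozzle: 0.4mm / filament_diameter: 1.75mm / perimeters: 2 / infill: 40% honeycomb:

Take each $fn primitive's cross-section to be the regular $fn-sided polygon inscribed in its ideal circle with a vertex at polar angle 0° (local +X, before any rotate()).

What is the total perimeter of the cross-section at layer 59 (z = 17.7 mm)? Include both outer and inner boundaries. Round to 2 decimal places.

At z = 17.7 mm: the cylinder is not intersected at this z (z outside [0, 12]); the cube at (-3, -3) does not reach this height (z outside [11.5, 17]); the cylinder at (9, 3): section is a regular 24-gon, circumradius r=2.5 (perimeter = 2·24·2.500·sin(180°/24) = 15.66 mm); the r=4 cylinder at (13, 1) gives a regular 24-gon of circumradius 4 (constant along its height) (perimeter = 2·24·4.000·sin(180°/24) = 25.06 mm); Taking the union: the regions partially overlap (shared area 6.14 mm²), so the edge portions inside another operand are dropped and the merged outline is re-measured after clipping — boundary = 30.63 mm; (whole slice rotated 80° about Z — lengths, areas and connectivity unchanged). Overall, the cross-section is a single solid region. Total boundary length (outer) = 30.63 mm.

30.63 mm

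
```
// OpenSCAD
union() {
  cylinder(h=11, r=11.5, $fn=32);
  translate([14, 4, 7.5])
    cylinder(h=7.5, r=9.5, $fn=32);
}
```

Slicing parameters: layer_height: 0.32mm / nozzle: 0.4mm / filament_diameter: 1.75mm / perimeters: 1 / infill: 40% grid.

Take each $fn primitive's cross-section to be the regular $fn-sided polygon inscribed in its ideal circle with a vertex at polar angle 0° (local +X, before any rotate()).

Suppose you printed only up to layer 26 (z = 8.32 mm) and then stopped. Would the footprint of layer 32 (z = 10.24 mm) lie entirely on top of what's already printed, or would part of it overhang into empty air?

Compare the two slices. At z = 8.32: the cylinder: section is a regular 32-gon, circumradius r=11.5 (area = (32/2)·11.500²·sin(360°/32) = 412.81 mm²); the cylinder at (14, 4): section is a regular 32-gon, circumradius r=9.5 (area = (32/2)·9.500²·sin(360°/32) = 281.71 mm²); Taking the union: the regions partially overlap — summed areas 694.52 mm² minus the doubly-counted overlap 65.68 mm² gives 628.84 mm² — area = 628.84 mm². At z = 10.24: the cylinder: section is a regular 32-gon, circumradius r=11.5 (area = (32/2)·11.500²·sin(360°/32) = 412.81 mm²); the r=9.5 cylinder at (14, 4) gives a regular 32-gon of circumradius 9.5 (constant along its height) (area = (32/2)·9.500²·sin(360°/32) = 281.71 mm²); Merging all regions: the regions partially overlap — summed areas 694.52 mm² minus the doubly-counted overlap 65.68 mm² gives 628.84 mm² — area = 628.84 mm². Checking containment: the cross-section at z = 10.24 is a subset of the cross-section at z = 8.32.

entirely on top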